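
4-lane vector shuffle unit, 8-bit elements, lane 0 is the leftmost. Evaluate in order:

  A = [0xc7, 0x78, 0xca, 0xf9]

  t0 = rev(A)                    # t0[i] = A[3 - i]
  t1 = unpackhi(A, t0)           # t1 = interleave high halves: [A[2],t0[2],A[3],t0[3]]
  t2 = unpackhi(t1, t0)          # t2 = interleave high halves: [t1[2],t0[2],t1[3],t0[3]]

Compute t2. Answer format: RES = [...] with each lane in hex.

→ t0 |f9|ca|78|c7|
→ t1 |ca|78|f9|c7|
→ t2 |f9|78|c7|c7|

RES = [ 0xf9  0x78  0xc7  0xc7 ]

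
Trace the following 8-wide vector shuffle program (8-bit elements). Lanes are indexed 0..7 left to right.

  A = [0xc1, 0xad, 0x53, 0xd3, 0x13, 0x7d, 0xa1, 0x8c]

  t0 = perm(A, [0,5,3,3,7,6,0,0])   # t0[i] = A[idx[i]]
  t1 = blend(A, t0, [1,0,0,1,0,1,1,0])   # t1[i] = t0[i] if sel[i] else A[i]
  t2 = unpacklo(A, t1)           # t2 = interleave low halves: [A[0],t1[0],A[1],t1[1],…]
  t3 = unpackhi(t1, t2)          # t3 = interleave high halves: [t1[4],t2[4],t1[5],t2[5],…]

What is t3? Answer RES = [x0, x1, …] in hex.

RES = [ 0x13  0x53  0xa1  0x53  0xc1  0xd3  0x8c  0xd3 ]

  t0: c1 7d d3 d3 8c a1 c1 c1
  t1: c1 ad 53 d3 13 a1 c1 8c
  t2: c1 c1 ad ad 53 53 d3 d3
  t3: 13 53 a1 53 c1 d3 8c d3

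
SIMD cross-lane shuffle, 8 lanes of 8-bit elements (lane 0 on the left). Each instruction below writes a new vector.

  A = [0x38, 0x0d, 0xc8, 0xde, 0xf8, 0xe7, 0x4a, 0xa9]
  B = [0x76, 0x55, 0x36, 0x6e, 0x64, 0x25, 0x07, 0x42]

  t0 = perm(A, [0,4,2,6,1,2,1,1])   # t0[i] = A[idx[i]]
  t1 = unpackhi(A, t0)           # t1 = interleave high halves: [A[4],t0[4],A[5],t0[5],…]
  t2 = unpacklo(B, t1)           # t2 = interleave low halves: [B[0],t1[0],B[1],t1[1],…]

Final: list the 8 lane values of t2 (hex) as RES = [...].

  t0: 38 f8 c8 4a 0d c8 0d 0d
  t1: f8 0d e7 c8 4a 0d a9 0d
  t2: 76 f8 55 0d 36 e7 6e c8

RES = [ 0x76  0xf8  0x55  0x0d  0x36  0xe7  0x6e  0xc8 ]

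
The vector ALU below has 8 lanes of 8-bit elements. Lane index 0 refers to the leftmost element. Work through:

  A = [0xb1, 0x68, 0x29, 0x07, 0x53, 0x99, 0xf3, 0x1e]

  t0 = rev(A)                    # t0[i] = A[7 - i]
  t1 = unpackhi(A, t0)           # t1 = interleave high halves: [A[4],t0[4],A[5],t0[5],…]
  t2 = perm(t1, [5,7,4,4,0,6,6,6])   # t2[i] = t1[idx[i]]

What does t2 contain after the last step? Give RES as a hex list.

RES = [0x68, 0xb1, 0xf3, 0xf3, 0x53, 0x1e, 0x1e, 0x1e]

  t0: 1e f3 99 53 07 29 68 b1
  t1: 53 07 99 29 f3 68 1e b1
  t2: 68 b1 f3 f3 53 1e 1e 1e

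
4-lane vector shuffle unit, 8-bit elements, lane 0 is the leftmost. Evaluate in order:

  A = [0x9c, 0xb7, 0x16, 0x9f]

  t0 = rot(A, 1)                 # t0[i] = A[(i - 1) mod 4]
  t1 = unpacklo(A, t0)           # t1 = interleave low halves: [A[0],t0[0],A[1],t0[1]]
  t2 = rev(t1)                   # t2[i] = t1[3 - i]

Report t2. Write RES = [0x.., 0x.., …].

→ t0 |9f|9c|b7|16|
→ t1 |9c|9f|b7|9c|
→ t2 |9c|b7|9f|9c|

RES = [0x9c, 0xb7, 0x9f, 0x9c]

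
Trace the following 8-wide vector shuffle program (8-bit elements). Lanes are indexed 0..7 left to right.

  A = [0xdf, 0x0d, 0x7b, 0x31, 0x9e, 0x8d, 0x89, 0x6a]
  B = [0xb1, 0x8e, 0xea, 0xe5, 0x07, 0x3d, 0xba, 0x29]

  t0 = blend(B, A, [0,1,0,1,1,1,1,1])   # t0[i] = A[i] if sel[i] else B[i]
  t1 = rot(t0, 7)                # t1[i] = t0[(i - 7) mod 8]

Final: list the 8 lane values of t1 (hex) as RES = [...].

RES = [ 0x0d  0xea  0x31  0x9e  0x8d  0x89  0x6a  0xb1 ]

→ t0 |b1|0d|ea|31|9e|8d|89|6a|
→ t1 |0d|ea|31|9e|8d|89|6a|b1|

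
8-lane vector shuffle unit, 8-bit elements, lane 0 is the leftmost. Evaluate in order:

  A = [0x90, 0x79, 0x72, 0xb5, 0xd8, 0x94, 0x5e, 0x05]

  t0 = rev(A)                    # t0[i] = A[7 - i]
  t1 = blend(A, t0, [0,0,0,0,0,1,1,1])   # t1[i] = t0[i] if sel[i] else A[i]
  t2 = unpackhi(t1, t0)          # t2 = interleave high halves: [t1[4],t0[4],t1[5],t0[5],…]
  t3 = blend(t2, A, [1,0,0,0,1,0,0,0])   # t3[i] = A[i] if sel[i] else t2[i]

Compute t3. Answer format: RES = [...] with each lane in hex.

RES = [0x90, 0xb5, 0x72, 0x72, 0xd8, 0x79, 0x90, 0x90]

→ t0 |05|5e|94|d8|b5|72|79|90|
→ t1 |90|79|72|b5|d8|72|79|90|
→ t2 |d8|b5|72|72|79|79|90|90|
→ t3 |90|b5|72|72|d8|79|90|90|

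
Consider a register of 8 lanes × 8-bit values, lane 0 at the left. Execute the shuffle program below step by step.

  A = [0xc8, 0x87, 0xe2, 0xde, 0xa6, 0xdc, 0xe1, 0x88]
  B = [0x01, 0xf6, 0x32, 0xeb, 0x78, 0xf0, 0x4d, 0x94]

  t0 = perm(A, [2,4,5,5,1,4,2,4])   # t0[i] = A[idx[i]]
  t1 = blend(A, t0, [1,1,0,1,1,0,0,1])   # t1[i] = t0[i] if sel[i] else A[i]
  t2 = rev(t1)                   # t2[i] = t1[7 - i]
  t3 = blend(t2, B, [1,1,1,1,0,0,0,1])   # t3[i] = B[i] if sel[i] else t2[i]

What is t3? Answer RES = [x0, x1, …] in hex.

RES = [0x01, 0xf6, 0x32, 0xeb, 0xdc, 0xe2, 0xa6, 0x94]

→ t0 |e2|a6|dc|dc|87|a6|e2|a6|
→ t1 |e2|a6|e2|dc|87|dc|e1|a6|
→ t2 |a6|e1|dc|87|dc|e2|a6|e2|
→ t3 |01|f6|32|eb|dc|e2|a6|94|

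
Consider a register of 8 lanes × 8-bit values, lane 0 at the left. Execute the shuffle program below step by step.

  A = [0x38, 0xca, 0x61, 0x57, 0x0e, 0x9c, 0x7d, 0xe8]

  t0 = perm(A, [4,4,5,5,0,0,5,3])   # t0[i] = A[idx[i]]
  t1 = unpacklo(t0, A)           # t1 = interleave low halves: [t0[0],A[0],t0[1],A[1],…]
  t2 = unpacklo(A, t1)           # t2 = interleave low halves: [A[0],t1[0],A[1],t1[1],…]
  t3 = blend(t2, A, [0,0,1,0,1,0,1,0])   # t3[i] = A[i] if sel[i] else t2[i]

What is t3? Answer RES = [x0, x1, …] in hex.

RES = [ 0x38  0x0e  0x61  0x38  0x0e  0x0e  0x7d  0xca ]

t0 = [0x0e, 0x0e, 0x9c, 0x9c, 0x38, 0x38, 0x9c, 0x57]
t1 = [0x0e, 0x38, 0x0e, 0xca, 0x9c, 0x61, 0x9c, 0x57]
t2 = [0x38, 0x0e, 0xca, 0x38, 0x61, 0x0e, 0x57, 0xca]
t3 = [0x38, 0x0e, 0x61, 0x38, 0x0e, 0x0e, 0x7d, 0xca]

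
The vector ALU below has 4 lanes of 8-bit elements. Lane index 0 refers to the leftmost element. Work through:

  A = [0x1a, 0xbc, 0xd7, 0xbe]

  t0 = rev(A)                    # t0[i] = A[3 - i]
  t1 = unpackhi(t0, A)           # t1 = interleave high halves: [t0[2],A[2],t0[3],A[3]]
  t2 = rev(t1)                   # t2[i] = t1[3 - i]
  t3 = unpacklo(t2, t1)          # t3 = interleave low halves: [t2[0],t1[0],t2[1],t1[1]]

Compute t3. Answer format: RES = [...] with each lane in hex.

RES = [ 0xbe  0xbc  0x1a  0xd7 ]

t0 = [0xbe, 0xd7, 0xbc, 0x1a]
t1 = [0xbc, 0xd7, 0x1a, 0xbe]
t2 = [0xbe, 0x1a, 0xd7, 0xbc]
t3 = [0xbe, 0xbc, 0x1a, 0xd7]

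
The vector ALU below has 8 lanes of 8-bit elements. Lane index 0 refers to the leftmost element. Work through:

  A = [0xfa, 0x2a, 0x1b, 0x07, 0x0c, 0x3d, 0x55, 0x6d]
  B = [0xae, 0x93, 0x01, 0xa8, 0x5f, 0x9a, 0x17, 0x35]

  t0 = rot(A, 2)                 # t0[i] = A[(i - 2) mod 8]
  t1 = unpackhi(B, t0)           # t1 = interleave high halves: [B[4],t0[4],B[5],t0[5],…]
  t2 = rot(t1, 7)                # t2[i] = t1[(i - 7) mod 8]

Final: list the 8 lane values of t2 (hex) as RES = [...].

→ t0 |55|6d|fa|2a|1b|07|0c|3d|
→ t1 |5f|1b|9a|07|17|0c|35|3d|
→ t2 |1b|9a|07|17|0c|35|3d|5f|

RES = [0x1b, 0x9a, 0x07, 0x17, 0x0c, 0x35, 0x3d, 0x5f]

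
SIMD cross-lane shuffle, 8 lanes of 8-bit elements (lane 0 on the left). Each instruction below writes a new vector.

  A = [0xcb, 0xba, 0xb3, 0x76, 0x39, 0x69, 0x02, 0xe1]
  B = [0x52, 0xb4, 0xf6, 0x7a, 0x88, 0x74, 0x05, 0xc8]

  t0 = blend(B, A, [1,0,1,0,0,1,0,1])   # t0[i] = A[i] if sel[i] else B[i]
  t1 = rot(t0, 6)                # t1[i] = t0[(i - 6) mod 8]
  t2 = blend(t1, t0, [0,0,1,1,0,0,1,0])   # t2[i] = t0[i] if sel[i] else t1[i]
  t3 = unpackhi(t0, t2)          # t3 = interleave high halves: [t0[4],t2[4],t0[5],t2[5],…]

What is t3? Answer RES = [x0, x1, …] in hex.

RES = [0x88, 0x05, 0x69, 0xe1, 0x05, 0x05, 0xe1, 0xb4]

t0 = [0xcb, 0xb4, 0xb3, 0x7a, 0x88, 0x69, 0x05, 0xe1]
t1 = [0xb3, 0x7a, 0x88, 0x69, 0x05, 0xe1, 0xcb, 0xb4]
t2 = [0xb3, 0x7a, 0xb3, 0x7a, 0x05, 0xe1, 0x05, 0xb4]
t3 = [0x88, 0x05, 0x69, 0xe1, 0x05, 0x05, 0xe1, 0xb4]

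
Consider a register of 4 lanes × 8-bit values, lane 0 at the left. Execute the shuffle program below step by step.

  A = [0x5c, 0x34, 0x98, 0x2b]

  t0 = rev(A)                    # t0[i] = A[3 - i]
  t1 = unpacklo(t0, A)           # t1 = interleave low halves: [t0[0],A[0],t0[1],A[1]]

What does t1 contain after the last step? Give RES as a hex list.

→ t0 |2b|98|34|5c|
→ t1 |2b|5c|98|34|

RES = [0x2b, 0x5c, 0x98, 0x34]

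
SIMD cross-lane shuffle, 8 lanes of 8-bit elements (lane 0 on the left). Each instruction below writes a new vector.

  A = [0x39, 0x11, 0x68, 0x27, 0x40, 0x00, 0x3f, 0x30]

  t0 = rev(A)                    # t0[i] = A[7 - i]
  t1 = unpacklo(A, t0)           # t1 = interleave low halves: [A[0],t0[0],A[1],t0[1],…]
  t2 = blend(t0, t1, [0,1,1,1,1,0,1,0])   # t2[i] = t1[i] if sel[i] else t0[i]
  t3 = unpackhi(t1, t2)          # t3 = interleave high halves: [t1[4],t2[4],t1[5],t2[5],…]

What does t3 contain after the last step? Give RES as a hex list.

RES = [ 0x68  0x68  0x00  0x68  0x27  0x27  0x40  0x39 ]

→ t0 |30|3f|00|40|27|68|11|39|
→ t1 |39|30|11|3f|68|00|27|40|
→ t2 |30|30|11|3f|68|68|27|39|
→ t3 |68|68|00|68|27|27|40|39|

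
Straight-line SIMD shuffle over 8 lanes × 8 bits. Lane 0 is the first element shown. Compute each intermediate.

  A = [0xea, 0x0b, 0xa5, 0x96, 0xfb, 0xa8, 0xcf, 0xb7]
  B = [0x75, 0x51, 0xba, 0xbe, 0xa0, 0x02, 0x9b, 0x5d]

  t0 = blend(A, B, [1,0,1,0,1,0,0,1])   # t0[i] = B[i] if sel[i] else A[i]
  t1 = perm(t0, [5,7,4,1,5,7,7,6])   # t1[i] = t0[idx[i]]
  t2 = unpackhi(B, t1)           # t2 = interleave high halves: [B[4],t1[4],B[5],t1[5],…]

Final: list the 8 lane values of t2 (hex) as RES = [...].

RES = [0xa0, 0xa8, 0x02, 0x5d, 0x9b, 0x5d, 0x5d, 0xcf]

  t0: 75 0b ba 96 a0 a8 cf 5d
  t1: a8 5d a0 0b a8 5d 5d cf
  t2: a0 a8 02 5d 9b 5d 5d cf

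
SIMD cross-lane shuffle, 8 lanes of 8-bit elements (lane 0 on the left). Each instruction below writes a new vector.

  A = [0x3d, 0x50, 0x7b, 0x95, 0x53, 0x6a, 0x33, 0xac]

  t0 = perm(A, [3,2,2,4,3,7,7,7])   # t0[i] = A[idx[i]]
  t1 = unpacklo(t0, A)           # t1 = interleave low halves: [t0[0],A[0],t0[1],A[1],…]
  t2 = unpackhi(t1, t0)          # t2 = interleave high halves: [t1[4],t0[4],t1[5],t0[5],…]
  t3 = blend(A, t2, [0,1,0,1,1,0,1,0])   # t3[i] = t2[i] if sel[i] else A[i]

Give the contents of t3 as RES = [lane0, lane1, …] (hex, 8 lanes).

  t0: 95 7b 7b 53 95 ac ac ac
  t1: 95 3d 7b 50 7b 7b 53 95
  t2: 7b 95 7b ac 53 ac 95 ac
  t3: 3d 95 7b ac 53 6a 95 ac

RES = [0x3d, 0x95, 0x7b, 0xac, 0x53, 0x6a, 0x95, 0xac]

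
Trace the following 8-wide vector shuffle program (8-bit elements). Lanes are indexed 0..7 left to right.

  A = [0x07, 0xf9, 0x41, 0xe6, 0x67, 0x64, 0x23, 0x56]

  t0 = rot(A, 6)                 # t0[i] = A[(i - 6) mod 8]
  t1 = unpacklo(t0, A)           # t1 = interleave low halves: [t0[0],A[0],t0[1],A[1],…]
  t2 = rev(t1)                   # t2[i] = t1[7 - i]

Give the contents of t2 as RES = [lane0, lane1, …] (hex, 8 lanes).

t0 = [0x41, 0xe6, 0x67, 0x64, 0x23, 0x56, 0x07, 0xf9]
t1 = [0x41, 0x07, 0xe6, 0xf9, 0x67, 0x41, 0x64, 0xe6]
t2 = [0xe6, 0x64, 0x41, 0x67, 0xf9, 0xe6, 0x07, 0x41]

RES = [ 0xe6  0x64  0x41  0x67  0xf9  0xe6  0x07  0x41 ]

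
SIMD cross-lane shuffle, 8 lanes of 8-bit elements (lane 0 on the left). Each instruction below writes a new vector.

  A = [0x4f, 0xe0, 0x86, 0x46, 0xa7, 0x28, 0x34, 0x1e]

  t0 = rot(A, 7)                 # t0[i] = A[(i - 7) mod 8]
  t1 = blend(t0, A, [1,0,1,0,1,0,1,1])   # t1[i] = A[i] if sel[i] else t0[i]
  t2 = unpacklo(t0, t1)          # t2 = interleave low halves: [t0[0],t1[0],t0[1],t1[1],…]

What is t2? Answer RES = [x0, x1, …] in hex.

  t0: e0 86 46 a7 28 34 1e 4f
  t1: 4f 86 86 a7 a7 34 34 1e
  t2: e0 4f 86 86 46 86 a7 a7

RES = [ 0xe0  0x4f  0x86  0x86  0x46  0x86  0xa7  0xa7 ]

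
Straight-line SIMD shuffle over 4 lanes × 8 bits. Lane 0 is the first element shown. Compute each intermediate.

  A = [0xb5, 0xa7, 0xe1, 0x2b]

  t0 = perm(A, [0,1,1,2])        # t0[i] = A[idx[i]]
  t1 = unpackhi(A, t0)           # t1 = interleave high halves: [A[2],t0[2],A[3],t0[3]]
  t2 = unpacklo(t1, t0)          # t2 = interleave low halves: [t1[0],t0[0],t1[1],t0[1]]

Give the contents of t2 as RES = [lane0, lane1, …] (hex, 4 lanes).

t0 = [0xb5, 0xa7, 0xa7, 0xe1]
t1 = [0xe1, 0xa7, 0x2b, 0xe1]
t2 = [0xe1, 0xb5, 0xa7, 0xa7]

RES = [0xe1, 0xb5, 0xa7, 0xa7]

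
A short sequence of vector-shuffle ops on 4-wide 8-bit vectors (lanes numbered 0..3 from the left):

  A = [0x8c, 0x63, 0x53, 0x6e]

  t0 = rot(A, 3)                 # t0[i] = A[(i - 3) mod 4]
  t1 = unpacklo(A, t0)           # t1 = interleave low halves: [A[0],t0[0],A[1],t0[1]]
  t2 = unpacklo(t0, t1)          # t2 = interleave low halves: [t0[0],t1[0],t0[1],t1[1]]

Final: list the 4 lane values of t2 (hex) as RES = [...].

  t0: 63 53 6e 8c
  t1: 8c 63 63 53
  t2: 63 8c 53 63

RES = [ 0x63  0x8c  0x53  0x63 ]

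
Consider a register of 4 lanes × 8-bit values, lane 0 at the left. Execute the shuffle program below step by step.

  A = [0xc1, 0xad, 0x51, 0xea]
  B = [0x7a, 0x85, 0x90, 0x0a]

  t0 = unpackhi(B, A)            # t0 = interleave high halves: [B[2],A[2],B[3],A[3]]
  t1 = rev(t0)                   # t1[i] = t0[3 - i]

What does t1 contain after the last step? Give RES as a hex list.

  t0: 90 51 0a ea
  t1: ea 0a 51 90

RES = [ 0xea  0x0a  0x51  0x90 ]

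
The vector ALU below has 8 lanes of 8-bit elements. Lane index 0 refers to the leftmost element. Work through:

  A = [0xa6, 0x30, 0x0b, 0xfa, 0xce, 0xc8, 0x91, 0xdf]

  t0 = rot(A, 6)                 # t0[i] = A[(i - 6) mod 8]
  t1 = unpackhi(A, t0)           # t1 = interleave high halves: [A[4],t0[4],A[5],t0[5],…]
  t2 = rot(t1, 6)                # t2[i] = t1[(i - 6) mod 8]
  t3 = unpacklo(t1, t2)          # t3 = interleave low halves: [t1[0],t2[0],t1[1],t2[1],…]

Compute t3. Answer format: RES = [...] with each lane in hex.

RES = [0xce, 0xc8, 0x91, 0xdf, 0xc8, 0x91, 0xdf, 0xa6]

→ t0 |0b|fa|ce|c8|91|df|a6|30|
→ t1 |ce|91|c8|df|91|a6|df|30|
→ t2 |c8|df|91|a6|df|30|ce|91|
→ t3 |ce|c8|91|df|c8|91|df|a6|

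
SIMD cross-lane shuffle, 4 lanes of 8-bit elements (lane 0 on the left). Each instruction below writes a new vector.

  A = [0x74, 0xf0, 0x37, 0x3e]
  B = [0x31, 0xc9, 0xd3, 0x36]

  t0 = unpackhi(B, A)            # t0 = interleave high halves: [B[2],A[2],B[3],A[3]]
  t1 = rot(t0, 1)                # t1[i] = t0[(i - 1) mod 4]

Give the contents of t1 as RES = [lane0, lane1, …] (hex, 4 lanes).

RES = [ 0x3e  0xd3  0x37  0x36 ]

→ t0 |d3|37|36|3e|
→ t1 |3e|d3|37|36|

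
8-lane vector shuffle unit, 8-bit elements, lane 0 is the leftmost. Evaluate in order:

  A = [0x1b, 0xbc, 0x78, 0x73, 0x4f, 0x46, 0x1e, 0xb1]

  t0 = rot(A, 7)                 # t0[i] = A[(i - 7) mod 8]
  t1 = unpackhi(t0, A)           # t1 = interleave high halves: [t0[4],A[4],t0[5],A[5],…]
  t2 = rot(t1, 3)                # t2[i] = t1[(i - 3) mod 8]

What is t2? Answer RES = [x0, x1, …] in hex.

→ t0 |bc|78|73|4f|46|1e|b1|1b|
→ t1 |46|4f|1e|46|b1|1e|1b|b1|
→ t2 |1e|1b|b1|46|4f|1e|46|b1|

RES = [0x1e, 0x1b, 0xb1, 0x46, 0x4f, 0x1e, 0x46, 0xb1]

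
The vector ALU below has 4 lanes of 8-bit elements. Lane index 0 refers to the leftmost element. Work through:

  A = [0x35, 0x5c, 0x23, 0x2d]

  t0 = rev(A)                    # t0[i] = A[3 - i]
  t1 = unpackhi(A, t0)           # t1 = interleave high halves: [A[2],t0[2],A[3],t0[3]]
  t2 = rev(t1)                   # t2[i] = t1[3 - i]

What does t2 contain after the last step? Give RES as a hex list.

RES = [ 0x35  0x2d  0x5c  0x23 ]

t0 = [0x2d, 0x23, 0x5c, 0x35]
t1 = [0x23, 0x5c, 0x2d, 0x35]
t2 = [0x35, 0x2d, 0x5c, 0x23]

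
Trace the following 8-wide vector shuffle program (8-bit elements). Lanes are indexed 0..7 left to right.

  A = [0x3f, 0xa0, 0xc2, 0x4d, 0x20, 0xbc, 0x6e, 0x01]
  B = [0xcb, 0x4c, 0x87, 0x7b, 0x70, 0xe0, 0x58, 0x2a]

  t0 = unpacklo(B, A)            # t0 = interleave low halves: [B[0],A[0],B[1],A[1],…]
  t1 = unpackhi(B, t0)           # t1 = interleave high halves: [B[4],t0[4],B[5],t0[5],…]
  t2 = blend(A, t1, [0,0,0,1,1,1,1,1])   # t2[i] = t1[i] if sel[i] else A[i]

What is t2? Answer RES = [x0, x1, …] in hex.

RES = [ 0x3f  0xa0  0xc2  0xc2  0x58  0x7b  0x2a  0x4d ]

t0 = [0xcb, 0x3f, 0x4c, 0xa0, 0x87, 0xc2, 0x7b, 0x4d]
t1 = [0x70, 0x87, 0xe0, 0xc2, 0x58, 0x7b, 0x2a, 0x4d]
t2 = [0x3f, 0xa0, 0xc2, 0xc2, 0x58, 0x7b, 0x2a, 0x4d]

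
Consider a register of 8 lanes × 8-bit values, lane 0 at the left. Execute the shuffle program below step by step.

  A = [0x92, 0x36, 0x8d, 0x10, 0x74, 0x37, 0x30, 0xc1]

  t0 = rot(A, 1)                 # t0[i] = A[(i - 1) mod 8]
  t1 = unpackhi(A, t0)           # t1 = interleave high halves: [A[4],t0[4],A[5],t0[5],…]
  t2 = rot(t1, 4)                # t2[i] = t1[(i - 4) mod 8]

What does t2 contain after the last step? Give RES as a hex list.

t0 = [0xc1, 0x92, 0x36, 0x8d, 0x10, 0x74, 0x37, 0x30]
t1 = [0x74, 0x10, 0x37, 0x74, 0x30, 0x37, 0xc1, 0x30]
t2 = [0x30, 0x37, 0xc1, 0x30, 0x74, 0x10, 0x37, 0x74]

RES = [0x30, 0x37, 0xc1, 0x30, 0x74, 0x10, 0x37, 0x74]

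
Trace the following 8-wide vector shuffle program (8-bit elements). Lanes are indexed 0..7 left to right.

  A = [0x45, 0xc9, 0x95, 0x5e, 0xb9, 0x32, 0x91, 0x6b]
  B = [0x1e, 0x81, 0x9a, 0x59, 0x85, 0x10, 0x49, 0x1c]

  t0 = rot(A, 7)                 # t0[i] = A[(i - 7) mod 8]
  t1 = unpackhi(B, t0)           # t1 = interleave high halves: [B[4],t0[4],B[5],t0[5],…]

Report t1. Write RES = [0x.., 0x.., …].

  t0: c9 95 5e b9 32 91 6b 45
  t1: 85 32 10 91 49 6b 1c 45

RES = [ 0x85  0x32  0x10  0x91  0x49  0x6b  0x1c  0x45 ]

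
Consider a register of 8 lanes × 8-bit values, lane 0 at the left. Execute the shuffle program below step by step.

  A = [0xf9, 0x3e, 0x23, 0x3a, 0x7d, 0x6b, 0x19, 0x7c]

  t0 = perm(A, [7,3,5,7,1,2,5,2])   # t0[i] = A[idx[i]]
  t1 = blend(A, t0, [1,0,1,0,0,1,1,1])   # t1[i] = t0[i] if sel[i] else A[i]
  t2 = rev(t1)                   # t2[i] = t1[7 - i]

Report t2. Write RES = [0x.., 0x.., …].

RES = [0x23, 0x6b, 0x23, 0x7d, 0x3a, 0x6b, 0x3e, 0x7c]

→ t0 |7c|3a|6b|7c|3e|23|6b|23|
→ t1 |7c|3e|6b|3a|7d|23|6b|23|
→ t2 |23|6b|23|7d|3a|6b|3e|7c|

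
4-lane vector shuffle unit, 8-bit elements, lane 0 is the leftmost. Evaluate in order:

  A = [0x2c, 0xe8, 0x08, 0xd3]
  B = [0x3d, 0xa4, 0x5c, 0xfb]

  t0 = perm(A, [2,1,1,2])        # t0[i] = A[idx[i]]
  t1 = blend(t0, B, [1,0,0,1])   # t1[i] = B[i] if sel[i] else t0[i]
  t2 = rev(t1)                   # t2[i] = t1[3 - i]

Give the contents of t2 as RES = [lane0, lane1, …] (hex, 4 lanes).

RES = [0xfb, 0xe8, 0xe8, 0x3d]

  t0: 08 e8 e8 08
  t1: 3d e8 e8 fb
  t2: fb e8 e8 3d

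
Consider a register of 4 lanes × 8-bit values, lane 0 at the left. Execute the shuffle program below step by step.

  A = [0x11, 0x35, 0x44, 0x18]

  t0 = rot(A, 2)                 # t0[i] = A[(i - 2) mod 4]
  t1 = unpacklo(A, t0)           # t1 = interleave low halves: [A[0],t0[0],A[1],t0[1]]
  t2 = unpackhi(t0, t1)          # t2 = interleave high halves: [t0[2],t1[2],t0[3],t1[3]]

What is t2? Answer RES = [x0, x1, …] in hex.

→ t0 |44|18|11|35|
→ t1 |11|44|35|18|
→ t2 |11|35|35|18|

RES = [0x11, 0x35, 0x35, 0x18]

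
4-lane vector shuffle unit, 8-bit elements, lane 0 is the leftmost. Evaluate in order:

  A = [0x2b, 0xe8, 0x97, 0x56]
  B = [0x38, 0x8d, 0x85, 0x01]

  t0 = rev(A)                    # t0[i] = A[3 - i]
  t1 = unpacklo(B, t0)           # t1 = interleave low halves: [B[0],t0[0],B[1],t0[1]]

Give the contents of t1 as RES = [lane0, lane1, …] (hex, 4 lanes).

→ t0 |56|97|e8|2b|
→ t1 |38|56|8d|97|

RES = [0x38, 0x56, 0x8d, 0x97]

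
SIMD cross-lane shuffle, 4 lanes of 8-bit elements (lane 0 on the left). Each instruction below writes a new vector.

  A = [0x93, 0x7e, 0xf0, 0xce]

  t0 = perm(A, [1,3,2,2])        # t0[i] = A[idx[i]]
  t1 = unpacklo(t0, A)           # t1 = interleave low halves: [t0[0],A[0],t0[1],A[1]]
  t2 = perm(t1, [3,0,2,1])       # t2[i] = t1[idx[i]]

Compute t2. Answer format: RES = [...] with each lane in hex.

RES = [ 0x7e  0x7e  0xce  0x93 ]

  t0: 7e ce f0 f0
  t1: 7e 93 ce 7e
  t2: 7e 7e ce 93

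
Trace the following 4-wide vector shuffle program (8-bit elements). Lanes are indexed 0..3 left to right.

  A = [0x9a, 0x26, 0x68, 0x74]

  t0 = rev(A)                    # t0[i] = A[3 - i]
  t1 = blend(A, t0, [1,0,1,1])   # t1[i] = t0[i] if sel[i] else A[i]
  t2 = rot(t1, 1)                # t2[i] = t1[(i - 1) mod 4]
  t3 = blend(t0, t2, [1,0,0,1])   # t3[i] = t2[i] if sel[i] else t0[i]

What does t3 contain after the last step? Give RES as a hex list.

t0 = [0x74, 0x68, 0x26, 0x9a]
t1 = [0x74, 0x26, 0x26, 0x9a]
t2 = [0x9a, 0x74, 0x26, 0x26]
t3 = [0x9a, 0x68, 0x26, 0x26]

RES = [ 0x9a  0x68  0x26  0x26 ]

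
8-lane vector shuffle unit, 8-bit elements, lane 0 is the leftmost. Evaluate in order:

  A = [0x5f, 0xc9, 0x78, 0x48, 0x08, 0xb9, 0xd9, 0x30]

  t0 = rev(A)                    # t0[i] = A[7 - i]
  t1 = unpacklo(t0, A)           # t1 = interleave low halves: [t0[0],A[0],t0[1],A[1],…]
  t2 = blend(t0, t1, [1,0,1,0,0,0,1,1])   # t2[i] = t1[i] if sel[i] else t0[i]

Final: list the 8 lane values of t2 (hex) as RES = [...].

  t0: 30 d9 b9 08 48 78 c9 5f
  t1: 30 5f d9 c9 b9 78 08 48
  t2: 30 d9 d9 08 48 78 08 48

RES = [0x30, 0xd9, 0xd9, 0x08, 0x48, 0x78, 0x08, 0x48]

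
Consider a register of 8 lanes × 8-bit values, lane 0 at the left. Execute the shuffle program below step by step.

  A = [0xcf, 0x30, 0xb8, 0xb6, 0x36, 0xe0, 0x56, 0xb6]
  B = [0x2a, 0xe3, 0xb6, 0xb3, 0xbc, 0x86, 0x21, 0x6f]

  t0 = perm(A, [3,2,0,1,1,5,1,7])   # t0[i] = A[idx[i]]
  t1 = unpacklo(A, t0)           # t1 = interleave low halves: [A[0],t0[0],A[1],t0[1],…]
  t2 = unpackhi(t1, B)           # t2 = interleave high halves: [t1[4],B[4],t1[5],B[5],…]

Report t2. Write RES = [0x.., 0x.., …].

RES = [ 0xb8  0xbc  0xcf  0x86  0xb6  0x21  0x30  0x6f ]

  t0: b6 b8 cf 30 30 e0 30 b6
  t1: cf b6 30 b8 b8 cf b6 30
  t2: b8 bc cf 86 b6 21 30 6f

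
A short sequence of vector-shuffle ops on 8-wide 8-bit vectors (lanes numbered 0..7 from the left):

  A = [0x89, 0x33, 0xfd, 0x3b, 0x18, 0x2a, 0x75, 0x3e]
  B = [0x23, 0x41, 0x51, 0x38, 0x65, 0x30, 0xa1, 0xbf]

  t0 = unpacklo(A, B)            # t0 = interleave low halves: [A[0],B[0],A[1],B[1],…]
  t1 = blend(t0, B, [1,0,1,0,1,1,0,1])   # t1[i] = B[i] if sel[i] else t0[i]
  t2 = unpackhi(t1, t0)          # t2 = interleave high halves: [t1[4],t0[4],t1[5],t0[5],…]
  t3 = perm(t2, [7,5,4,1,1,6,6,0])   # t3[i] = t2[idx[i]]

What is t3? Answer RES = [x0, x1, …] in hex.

RES = [ 0x38  0x3b  0x3b  0xfd  0xfd  0xbf  0xbf  0x65 ]

  t0: 89 23 33 41 fd 51 3b 38
  t1: 23 23 51 41 65 30 3b bf
  t2: 65 fd 30 51 3b 3b bf 38
  t3: 38 3b 3b fd fd bf bf 65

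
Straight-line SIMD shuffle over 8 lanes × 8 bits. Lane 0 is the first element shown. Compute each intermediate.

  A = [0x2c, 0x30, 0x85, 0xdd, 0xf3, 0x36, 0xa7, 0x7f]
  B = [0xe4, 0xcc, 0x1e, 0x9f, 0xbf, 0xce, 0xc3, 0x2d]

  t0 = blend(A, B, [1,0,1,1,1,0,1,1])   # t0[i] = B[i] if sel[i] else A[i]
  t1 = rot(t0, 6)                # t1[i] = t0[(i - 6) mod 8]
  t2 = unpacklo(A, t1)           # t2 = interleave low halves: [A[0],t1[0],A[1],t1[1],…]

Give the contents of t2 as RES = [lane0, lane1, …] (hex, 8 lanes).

→ t0 |e4|30|1e|9f|bf|36|c3|2d|
→ t1 |1e|9f|bf|36|c3|2d|e4|30|
→ t2 |2c|1e|30|9f|85|bf|dd|36|

RES = [0x2c, 0x1e, 0x30, 0x9f, 0x85, 0xbf, 0xdd, 0x36]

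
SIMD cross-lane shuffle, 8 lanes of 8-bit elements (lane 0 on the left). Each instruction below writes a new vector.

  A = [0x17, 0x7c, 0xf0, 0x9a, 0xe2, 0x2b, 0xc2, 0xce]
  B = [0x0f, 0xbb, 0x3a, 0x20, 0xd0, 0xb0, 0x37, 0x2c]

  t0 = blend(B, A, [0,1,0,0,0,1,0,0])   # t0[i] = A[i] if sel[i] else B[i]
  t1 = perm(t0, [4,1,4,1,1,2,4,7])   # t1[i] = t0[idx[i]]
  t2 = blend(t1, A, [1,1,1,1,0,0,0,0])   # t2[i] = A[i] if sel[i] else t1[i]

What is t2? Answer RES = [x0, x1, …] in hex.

  t0: 0f 7c 3a 20 d0 2b 37 2c
  t1: d0 7c d0 7c 7c 3a d0 2c
  t2: 17 7c f0 9a 7c 3a d0 2c

RES = [0x17, 0x7c, 0xf0, 0x9a, 0x7c, 0x3a, 0xd0, 0x2c]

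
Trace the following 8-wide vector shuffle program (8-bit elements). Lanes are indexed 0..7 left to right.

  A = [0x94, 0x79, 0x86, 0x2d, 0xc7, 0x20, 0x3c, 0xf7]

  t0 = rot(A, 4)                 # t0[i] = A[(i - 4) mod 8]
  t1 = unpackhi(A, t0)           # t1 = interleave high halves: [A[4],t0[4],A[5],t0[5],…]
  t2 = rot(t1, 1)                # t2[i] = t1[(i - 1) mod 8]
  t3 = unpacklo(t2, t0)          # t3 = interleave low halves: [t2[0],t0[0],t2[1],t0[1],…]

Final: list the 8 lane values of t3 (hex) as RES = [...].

t0 = [0xc7, 0x20, 0x3c, 0xf7, 0x94, 0x79, 0x86, 0x2d]
t1 = [0xc7, 0x94, 0x20, 0x79, 0x3c, 0x86, 0xf7, 0x2d]
t2 = [0x2d, 0xc7, 0x94, 0x20, 0x79, 0x3c, 0x86, 0xf7]
t3 = [0x2d, 0xc7, 0xc7, 0x20, 0x94, 0x3c, 0x20, 0xf7]

RES = [ 0x2d  0xc7  0xc7  0x20  0x94  0x3c  0x20  0xf7 ]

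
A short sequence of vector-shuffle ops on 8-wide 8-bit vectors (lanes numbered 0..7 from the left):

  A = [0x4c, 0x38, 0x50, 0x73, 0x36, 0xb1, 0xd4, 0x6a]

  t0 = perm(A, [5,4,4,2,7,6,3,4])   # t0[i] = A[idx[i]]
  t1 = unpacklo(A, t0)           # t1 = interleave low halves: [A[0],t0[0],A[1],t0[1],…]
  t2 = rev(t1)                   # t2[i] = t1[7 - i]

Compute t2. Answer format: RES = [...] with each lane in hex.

RES = [ 0x50  0x73  0x36  0x50  0x36  0x38  0xb1  0x4c ]

  t0: b1 36 36 50 6a d4 73 36
  t1: 4c b1 38 36 50 36 73 50
  t2: 50 73 36 50 36 38 b1 4c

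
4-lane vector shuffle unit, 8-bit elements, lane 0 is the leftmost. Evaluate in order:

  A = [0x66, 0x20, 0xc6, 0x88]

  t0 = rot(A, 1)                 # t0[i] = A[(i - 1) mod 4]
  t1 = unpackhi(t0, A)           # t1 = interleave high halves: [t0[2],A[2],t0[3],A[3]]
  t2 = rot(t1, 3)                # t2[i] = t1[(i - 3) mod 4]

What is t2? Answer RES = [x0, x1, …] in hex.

t0 = [0x88, 0x66, 0x20, 0xc6]
t1 = [0x20, 0xc6, 0xc6, 0x88]
t2 = [0xc6, 0xc6, 0x88, 0x20]

RES = [0xc6, 0xc6, 0x88, 0x20]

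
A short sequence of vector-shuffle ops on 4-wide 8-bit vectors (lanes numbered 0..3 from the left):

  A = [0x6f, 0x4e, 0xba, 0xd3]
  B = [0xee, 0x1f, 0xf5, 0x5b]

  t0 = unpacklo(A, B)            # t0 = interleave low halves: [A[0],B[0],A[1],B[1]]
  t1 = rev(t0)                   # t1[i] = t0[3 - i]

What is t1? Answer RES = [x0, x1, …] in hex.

  t0: 6f ee 4e 1f
  t1: 1f 4e ee 6f

RES = [ 0x1f  0x4e  0xee  0x6f ]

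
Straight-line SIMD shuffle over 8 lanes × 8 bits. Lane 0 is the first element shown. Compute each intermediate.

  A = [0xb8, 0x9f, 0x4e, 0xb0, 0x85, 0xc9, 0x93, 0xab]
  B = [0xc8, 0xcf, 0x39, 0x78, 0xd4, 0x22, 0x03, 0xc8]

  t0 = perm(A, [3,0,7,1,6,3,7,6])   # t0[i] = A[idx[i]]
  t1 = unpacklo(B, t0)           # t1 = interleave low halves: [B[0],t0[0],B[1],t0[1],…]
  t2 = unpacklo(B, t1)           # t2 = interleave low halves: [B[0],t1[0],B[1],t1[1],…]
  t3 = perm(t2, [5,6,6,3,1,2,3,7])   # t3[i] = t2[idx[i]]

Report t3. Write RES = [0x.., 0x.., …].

RES = [ 0xcf  0x78  0x78  0xb0  0xc8  0xcf  0xb0  0xb8 ]

t0 = [0xb0, 0xb8, 0xab, 0x9f, 0x93, 0xb0, 0xab, 0x93]
t1 = [0xc8, 0xb0, 0xcf, 0xb8, 0x39, 0xab, 0x78, 0x9f]
t2 = [0xc8, 0xc8, 0xcf, 0xb0, 0x39, 0xcf, 0x78, 0xb8]
t3 = [0xcf, 0x78, 0x78, 0xb0, 0xc8, 0xcf, 0xb0, 0xb8]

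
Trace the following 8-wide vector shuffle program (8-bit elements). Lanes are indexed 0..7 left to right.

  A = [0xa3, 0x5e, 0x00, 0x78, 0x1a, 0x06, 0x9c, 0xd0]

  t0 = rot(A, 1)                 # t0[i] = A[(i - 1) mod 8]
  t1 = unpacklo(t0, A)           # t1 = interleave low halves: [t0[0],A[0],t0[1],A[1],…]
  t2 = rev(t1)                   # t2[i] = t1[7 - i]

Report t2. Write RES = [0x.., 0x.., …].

t0 = [0xd0, 0xa3, 0x5e, 0x00, 0x78, 0x1a, 0x06, 0x9c]
t1 = [0xd0, 0xa3, 0xa3, 0x5e, 0x5e, 0x00, 0x00, 0x78]
t2 = [0x78, 0x00, 0x00, 0x5e, 0x5e, 0xa3, 0xa3, 0xd0]

RES = [ 0x78  0x00  0x00  0x5e  0x5e  0xa3  0xa3  0xd0 ]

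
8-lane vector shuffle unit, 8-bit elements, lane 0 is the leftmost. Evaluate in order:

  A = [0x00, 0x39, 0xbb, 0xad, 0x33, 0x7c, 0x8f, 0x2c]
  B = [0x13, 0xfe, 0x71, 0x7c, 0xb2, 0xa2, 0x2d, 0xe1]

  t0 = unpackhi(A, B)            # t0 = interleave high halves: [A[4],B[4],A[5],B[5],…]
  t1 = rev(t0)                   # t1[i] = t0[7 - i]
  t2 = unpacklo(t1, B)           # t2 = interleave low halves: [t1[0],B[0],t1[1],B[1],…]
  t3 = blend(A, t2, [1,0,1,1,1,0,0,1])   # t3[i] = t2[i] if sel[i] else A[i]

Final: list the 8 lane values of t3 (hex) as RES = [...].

  t0: 33 b2 7c a2 8f 2d 2c e1
  t1: e1 2c 2d 8f a2 7c b2 33
  t2: e1 13 2c fe 2d 71 8f 7c
  t3: e1 39 2c fe 2d 7c 8f 7c

RES = [0xe1, 0x39, 0x2c, 0xfe, 0x2d, 0x7c, 0x8f, 0x7c]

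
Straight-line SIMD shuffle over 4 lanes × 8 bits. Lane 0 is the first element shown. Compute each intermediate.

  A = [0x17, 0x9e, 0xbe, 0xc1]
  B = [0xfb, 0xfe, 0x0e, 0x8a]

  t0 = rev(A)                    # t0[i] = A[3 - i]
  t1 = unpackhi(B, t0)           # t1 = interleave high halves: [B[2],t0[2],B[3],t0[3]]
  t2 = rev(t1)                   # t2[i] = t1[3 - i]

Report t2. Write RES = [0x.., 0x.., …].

t0 = [0xc1, 0xbe, 0x9e, 0x17]
t1 = [0x0e, 0x9e, 0x8a, 0x17]
t2 = [0x17, 0x8a, 0x9e, 0x0e]

RES = [ 0x17  0x8a  0x9e  0x0e ]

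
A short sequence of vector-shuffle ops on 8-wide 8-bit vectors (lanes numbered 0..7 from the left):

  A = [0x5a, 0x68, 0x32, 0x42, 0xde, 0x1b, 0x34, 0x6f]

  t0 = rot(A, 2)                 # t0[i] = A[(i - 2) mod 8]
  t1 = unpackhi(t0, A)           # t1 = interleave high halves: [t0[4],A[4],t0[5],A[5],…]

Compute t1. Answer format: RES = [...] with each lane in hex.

RES = [ 0x32  0xde  0x42  0x1b  0xde  0x34  0x1b  0x6f ]

  t0: 34 6f 5a 68 32 42 de 1b
  t1: 32 de 42 1b de 34 1b 6f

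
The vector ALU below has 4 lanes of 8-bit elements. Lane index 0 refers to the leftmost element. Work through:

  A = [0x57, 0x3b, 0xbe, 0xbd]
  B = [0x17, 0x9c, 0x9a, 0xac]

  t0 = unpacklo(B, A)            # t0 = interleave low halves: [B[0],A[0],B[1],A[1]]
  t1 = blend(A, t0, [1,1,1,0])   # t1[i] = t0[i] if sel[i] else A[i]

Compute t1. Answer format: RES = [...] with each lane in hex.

t0 = [0x17, 0x57, 0x9c, 0x3b]
t1 = [0x17, 0x57, 0x9c, 0xbd]

RES = [0x17, 0x57, 0x9c, 0xbd]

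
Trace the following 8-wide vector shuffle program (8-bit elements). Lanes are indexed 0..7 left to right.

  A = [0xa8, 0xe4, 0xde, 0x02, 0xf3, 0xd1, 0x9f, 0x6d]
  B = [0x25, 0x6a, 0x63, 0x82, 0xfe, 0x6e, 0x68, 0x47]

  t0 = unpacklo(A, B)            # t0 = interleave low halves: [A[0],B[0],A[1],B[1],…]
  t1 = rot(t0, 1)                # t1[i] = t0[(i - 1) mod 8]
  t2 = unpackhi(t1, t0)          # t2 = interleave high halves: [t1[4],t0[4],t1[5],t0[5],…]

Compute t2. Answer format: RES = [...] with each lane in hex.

→ t0 |a8|25|e4|6a|de|63|02|82|
→ t1 |82|a8|25|e4|6a|de|63|02|
→ t2 |6a|de|de|63|63|02|02|82|

RES = [0x6a, 0xde, 0xde, 0x63, 0x63, 0x02, 0x02, 0x82]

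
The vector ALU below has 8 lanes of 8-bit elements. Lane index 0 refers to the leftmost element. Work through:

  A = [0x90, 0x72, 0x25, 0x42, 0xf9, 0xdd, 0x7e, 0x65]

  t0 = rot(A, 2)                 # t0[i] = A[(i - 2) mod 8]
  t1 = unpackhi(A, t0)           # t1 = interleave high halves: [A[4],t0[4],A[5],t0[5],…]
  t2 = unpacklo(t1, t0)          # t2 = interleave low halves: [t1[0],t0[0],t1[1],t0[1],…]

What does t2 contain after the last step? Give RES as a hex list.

RES = [ 0xf9  0x7e  0x25  0x65  0xdd  0x90  0x42  0x72 ]

  t0: 7e 65 90 72 25 42 f9 dd
  t1: f9 25 dd 42 7e f9 65 dd
  t2: f9 7e 25 65 dd 90 42 72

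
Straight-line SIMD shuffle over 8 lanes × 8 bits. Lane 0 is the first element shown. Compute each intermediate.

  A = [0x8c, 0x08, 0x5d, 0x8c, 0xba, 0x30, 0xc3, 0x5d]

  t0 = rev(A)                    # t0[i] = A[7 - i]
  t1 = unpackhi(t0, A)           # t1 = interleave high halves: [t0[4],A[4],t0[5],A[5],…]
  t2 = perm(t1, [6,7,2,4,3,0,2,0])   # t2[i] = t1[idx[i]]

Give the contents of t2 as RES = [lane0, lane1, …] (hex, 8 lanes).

  t0: 5d c3 30 ba 8c 5d 08 8c
  t1: 8c ba 5d 30 08 c3 8c 5d
  t2: 8c 5d 5d 08 30 8c 5d 8c

RES = [0x8c, 0x5d, 0x5d, 0x08, 0x30, 0x8c, 0x5d, 0x8c]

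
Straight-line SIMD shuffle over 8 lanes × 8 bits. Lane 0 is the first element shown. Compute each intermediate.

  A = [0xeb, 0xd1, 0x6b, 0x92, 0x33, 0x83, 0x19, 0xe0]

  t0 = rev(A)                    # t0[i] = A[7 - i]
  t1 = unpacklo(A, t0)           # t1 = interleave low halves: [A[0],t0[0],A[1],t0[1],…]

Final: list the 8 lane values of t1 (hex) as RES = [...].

  t0: e0 19 83 33 92 6b d1 eb
  t1: eb e0 d1 19 6b 83 92 33

RES = [ 0xeb  0xe0  0xd1  0x19  0x6b  0x83  0x92  0x33 ]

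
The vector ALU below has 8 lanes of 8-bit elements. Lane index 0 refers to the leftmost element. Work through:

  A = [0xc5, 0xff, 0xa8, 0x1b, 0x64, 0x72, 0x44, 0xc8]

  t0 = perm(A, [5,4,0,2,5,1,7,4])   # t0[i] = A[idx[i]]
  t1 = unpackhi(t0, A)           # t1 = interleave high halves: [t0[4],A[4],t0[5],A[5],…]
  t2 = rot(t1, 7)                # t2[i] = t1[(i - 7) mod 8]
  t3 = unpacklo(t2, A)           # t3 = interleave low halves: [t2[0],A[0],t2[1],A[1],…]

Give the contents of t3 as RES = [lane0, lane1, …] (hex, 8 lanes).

t0 = [0x72, 0x64, 0xc5, 0xa8, 0x72, 0xff, 0xc8, 0x64]
t1 = [0x72, 0x64, 0xff, 0x72, 0xc8, 0x44, 0x64, 0xc8]
t2 = [0x64, 0xff, 0x72, 0xc8, 0x44, 0x64, 0xc8, 0x72]
t3 = [0x64, 0xc5, 0xff, 0xff, 0x72, 0xa8, 0xc8, 0x1b]

RES = [0x64, 0xc5, 0xff, 0xff, 0x72, 0xa8, 0xc8, 0x1b]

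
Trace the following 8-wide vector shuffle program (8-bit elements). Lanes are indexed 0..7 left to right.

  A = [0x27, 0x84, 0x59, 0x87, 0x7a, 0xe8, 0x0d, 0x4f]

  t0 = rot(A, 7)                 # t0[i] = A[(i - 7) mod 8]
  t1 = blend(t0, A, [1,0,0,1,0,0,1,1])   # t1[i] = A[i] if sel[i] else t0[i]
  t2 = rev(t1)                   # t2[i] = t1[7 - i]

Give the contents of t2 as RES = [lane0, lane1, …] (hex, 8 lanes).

t0 = [0x84, 0x59, 0x87, 0x7a, 0xe8, 0x0d, 0x4f, 0x27]
t1 = [0x27, 0x59, 0x87, 0x87, 0xe8, 0x0d, 0x0d, 0x4f]
t2 = [0x4f, 0x0d, 0x0d, 0xe8, 0x87, 0x87, 0x59, 0x27]

RES = [ 0x4f  0x0d  0x0d  0xe8  0x87  0x87  0x59  0x27 ]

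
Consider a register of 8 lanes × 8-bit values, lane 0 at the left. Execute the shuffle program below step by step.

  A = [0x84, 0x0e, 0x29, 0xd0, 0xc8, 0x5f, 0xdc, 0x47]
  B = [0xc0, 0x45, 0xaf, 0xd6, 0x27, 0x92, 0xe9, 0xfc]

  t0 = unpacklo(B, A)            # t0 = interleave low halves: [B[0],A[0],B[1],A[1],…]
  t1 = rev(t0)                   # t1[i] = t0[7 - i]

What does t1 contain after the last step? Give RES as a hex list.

  t0: c0 84 45 0e af 29 d6 d0
  t1: d0 d6 29 af 0e 45 84 c0

RES = [ 0xd0  0xd6  0x29  0xaf  0x0e  0x45  0x84  0xc0 ]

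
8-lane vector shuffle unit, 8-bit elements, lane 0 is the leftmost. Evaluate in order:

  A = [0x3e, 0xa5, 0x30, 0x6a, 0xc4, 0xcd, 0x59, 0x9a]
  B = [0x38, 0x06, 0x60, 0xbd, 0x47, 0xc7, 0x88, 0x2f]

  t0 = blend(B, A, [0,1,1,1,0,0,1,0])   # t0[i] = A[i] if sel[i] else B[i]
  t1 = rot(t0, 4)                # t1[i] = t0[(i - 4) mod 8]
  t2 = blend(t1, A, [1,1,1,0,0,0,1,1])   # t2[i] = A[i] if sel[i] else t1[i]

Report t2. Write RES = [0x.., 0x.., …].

RES = [ 0x3e  0xa5  0x30  0x2f  0x38  0xa5  0x59  0x9a ]

  t0: 38 a5 30 6a 47 c7 59 2f
  t1: 47 c7 59 2f 38 a5 30 6a
  t2: 3e a5 30 2f 38 a5 59 9a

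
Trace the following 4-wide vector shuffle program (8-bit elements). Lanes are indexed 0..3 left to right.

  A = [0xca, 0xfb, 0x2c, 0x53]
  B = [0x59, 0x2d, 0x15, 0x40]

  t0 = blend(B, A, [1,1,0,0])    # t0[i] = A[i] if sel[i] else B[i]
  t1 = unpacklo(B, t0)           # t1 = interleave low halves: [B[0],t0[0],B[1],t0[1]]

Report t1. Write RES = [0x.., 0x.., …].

t0 = [0xca, 0xfb, 0x15, 0x40]
t1 = [0x59, 0xca, 0x2d, 0xfb]

RES = [0x59, 0xca, 0x2d, 0xfb]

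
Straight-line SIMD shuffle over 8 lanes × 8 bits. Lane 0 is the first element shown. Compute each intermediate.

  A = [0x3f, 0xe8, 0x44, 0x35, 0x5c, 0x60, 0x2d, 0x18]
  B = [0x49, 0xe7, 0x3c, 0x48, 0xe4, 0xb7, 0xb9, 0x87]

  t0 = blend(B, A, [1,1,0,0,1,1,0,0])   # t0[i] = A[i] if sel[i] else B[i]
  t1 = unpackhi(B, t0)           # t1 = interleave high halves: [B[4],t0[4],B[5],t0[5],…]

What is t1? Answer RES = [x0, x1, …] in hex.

t0 = [0x3f, 0xe8, 0x3c, 0x48, 0x5c, 0x60, 0xb9, 0x87]
t1 = [0xe4, 0x5c, 0xb7, 0x60, 0xb9, 0xb9, 0x87, 0x87]

RES = [ 0xe4  0x5c  0xb7  0x60  0xb9  0xb9  0x87  0x87 ]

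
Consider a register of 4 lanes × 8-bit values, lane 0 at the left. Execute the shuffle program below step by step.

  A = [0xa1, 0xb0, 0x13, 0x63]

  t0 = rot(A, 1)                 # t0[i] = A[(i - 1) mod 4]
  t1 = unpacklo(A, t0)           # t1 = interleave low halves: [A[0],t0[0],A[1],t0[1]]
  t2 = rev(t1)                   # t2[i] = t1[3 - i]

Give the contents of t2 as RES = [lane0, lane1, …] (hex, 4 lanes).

→ t0 |63|a1|b0|13|
→ t1 |a1|63|b0|a1|
→ t2 |a1|b0|63|a1|

RES = [ 0xa1  0xb0  0x63  0xa1 ]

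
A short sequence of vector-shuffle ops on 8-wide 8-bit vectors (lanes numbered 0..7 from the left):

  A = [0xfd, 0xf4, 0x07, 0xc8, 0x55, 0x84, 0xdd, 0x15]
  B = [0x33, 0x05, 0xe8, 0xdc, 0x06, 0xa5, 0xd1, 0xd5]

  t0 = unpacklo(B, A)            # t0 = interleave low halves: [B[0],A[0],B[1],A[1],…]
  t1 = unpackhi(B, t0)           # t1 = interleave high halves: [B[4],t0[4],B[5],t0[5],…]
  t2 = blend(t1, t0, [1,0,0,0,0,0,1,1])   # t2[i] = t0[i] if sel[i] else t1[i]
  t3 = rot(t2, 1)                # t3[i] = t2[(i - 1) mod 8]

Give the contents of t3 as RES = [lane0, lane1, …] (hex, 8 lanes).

→ t0 |33|fd|05|f4|e8|07|dc|c8|
→ t1 |06|e8|a5|07|d1|dc|d5|c8|
→ t2 |33|e8|a5|07|d1|dc|dc|c8|
→ t3 |c8|33|e8|a5|07|d1|dc|dc|

RES = [0xc8, 0x33, 0xe8, 0xa5, 0x07, 0xd1, 0xdc, 0xdc]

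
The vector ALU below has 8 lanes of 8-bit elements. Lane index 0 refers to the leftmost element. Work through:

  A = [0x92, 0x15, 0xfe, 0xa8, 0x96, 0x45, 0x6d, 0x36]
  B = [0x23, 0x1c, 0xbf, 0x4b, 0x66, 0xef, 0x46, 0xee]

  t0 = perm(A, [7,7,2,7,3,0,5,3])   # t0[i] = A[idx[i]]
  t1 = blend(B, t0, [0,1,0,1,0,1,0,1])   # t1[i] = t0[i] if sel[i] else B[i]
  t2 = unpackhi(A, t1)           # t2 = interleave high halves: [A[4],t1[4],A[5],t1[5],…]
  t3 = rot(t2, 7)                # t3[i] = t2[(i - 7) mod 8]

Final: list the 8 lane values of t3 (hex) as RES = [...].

RES = [ 0x66  0x45  0x92  0x6d  0x46  0x36  0xa8  0x96 ]

t0 = [0x36, 0x36, 0xfe, 0x36, 0xa8, 0x92, 0x45, 0xa8]
t1 = [0x23, 0x36, 0xbf, 0x36, 0x66, 0x92, 0x46, 0xa8]
t2 = [0x96, 0x66, 0x45, 0x92, 0x6d, 0x46, 0x36, 0xa8]
t3 = [0x66, 0x45, 0x92, 0x6d, 0x46, 0x36, 0xa8, 0x96]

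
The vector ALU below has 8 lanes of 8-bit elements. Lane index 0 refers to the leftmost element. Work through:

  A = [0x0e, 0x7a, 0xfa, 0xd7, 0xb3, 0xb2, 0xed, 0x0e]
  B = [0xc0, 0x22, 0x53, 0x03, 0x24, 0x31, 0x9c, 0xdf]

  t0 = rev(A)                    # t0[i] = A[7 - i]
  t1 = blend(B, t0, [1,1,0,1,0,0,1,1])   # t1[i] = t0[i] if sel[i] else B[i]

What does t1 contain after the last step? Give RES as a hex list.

RES = [0x0e, 0xed, 0x53, 0xb3, 0x24, 0x31, 0x7a, 0x0e]

t0 = [0x0e, 0xed, 0xb2, 0xb3, 0xd7, 0xfa, 0x7a, 0x0e]
t1 = [0x0e, 0xed, 0x53, 0xb3, 0x24, 0x31, 0x7a, 0x0e]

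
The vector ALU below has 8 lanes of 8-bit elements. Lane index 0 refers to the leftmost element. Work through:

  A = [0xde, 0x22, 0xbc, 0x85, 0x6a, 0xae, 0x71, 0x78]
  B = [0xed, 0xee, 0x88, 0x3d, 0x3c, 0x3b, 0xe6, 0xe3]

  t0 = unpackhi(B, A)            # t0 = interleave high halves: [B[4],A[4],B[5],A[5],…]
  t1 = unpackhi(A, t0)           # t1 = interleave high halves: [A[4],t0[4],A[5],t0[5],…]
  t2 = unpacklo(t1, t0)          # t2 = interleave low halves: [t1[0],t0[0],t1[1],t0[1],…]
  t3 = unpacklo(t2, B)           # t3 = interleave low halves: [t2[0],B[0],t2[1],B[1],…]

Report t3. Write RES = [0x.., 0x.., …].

→ t0 |3c|6a|3b|ae|e6|71|e3|78|
→ t1 |6a|e6|ae|71|71|e3|78|78|
→ t2 |6a|3c|e6|6a|ae|3b|71|ae|
→ t3 |6a|ed|3c|ee|e6|88|6a|3d|

RES = [0x6a, 0xed, 0x3c, 0xee, 0xe6, 0x88, 0x6a, 0x3d]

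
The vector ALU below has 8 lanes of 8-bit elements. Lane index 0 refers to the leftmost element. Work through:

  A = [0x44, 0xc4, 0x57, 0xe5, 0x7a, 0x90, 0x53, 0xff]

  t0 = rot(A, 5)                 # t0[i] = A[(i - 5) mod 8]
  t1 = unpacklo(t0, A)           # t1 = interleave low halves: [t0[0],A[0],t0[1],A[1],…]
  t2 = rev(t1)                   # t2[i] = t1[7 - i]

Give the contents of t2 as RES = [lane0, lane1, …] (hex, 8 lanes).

t0 = [0xe5, 0x7a, 0x90, 0x53, 0xff, 0x44, 0xc4, 0x57]
t1 = [0xe5, 0x44, 0x7a, 0xc4, 0x90, 0x57, 0x53, 0xe5]
t2 = [0xe5, 0x53, 0x57, 0x90, 0xc4, 0x7a, 0x44, 0xe5]

RES = [ 0xe5  0x53  0x57  0x90  0xc4  0x7a  0x44  0xe5 ]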